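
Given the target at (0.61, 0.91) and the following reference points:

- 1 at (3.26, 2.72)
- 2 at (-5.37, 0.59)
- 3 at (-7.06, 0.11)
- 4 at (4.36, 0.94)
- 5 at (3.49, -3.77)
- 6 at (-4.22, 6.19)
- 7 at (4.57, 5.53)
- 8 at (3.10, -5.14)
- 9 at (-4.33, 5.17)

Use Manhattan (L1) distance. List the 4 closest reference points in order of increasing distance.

Distances from (0.61, 0.91):
1: |2.65| + |1.81| = 2.65 + 1.81 = 4.46
2: |-5.98| + |-0.32| = 5.98 + 0.32 = 6.30
3: |-7.67| + |-0.80| = 7.67 + 0.80 = 8.47
4: |3.75| + |0.03| = 3.75 + 0.03 = 3.78
5: |2.88| + |-4.68| = 2.88 + 4.68 = 7.56
6: |-4.83| + |5.28| = 4.83 + 5.28 = 10.11
7: |3.96| + |4.62| = 3.96 + 4.62 = 8.58
8: |2.49| + |-6.05| = 2.49 + 6.05 = 8.54
9: |-4.94| + |4.26| = 4.94 + 4.26 = 9.20
Sorted: 4 (3.78) < 1 (4.46) < 2 (6.30) < 5 (7.56) < 3 (8.47) < 8 (8.54) < …

4, 1, 2, 5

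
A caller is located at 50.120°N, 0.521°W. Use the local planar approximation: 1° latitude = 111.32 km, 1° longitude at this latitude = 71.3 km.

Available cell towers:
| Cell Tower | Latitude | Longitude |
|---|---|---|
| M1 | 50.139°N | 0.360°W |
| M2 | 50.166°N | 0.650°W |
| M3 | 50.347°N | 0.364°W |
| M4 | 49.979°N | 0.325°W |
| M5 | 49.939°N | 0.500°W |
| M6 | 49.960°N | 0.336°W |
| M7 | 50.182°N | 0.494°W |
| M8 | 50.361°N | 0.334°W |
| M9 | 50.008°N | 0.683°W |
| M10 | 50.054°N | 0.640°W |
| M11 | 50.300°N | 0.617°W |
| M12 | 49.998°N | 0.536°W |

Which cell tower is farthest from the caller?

M8

Distances from 50.120°N, 0.521°W:
M1: 11.673 km
M2: 10.527 km
M3: 27.638 km
M4: 21.016 km
M5: 20.204 km
M6: 22.164 km
M7: 7.165 km
M8: 29.959 km
M9: 16.996 km
M10: 11.224 km
M11: 21.174 km
M12: 13.623 km
Maximum: M8 at 29.959 km.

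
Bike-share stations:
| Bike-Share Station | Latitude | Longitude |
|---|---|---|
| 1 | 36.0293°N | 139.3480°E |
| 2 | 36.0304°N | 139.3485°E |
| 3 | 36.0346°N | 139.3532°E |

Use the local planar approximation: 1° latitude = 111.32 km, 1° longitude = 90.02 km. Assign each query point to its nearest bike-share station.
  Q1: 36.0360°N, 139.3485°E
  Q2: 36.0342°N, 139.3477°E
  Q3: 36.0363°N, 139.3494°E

Q1→3; Q2→2; Q3→3

Q1 at 36.0360°N, 139.3485°E:
  1: √((-0.0067·111.32)² + (-0.0005·90.02)²) = √(0.556283 + 0.002026) = 0.7472 km
  2: √((-0.0056·111.32)² + (0.0000·90.02)²) = √(0.388618 + 0.000000) = 0.6234 km
  3: √((-0.0014·111.32)² + (0.0047·90.02)²) = √(0.024289 + 0.179009) = 0.4509 km
  → nearest: 3 (0.4509 km)
Q2 at 36.0342°N, 139.3477°E:
  1: √((-0.0049·111.32)² + (0.0003·90.02)²) = √(0.297535 + 0.000729) = 0.5461 km
  2: √((-0.0038·111.32)² + (0.0008·90.02)²) = √(0.178943 + 0.005186) = 0.4291 km
  3: √((0.0004·111.32)² + (0.0055·90.02)²) = √(0.001983 + 0.245134) = 0.4971 km
  → nearest: 2 (0.4291 km)
Q3 at 36.0363°N, 139.3494°E:
  1: √((-0.0070·111.32)² + (-0.0014·90.02)²) = √(0.607215 + 0.015883) = 0.7894 km
  2: √((-0.0059·111.32)² + (-0.0009·90.02)²) = √(0.431370 + 0.006564) = 0.6618 km
  3: √((-0.0017·111.32)² + (0.0038·90.02)²) = √(0.035813 + 0.117016) = 0.3909 km
  → nearest: 3 (0.3909 km)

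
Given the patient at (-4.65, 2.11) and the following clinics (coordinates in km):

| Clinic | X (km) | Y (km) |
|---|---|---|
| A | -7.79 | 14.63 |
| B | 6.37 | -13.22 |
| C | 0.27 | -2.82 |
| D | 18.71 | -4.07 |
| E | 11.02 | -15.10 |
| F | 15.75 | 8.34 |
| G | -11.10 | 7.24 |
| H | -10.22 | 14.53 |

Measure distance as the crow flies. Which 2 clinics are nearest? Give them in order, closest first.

Distances from (-4.65, 2.11):
A: √((-3.14)² + (12.52)²) = √(9.8596 + 156.7504) = 12.91 km
B: √((11.02)² + (-15.33)²) = √(121.4404 + 235.0089) = 18.88 km
C: √((4.92)² + (-4.93)²) = √(24.2064 + 24.3049) = 6.97 km
D: √((23.36)² + (-6.18)²) = √(545.6896 + 38.1924) = 24.16 km
E: √((15.67)² + (-17.21)²) = √(245.5489 + 296.1841) = 23.28 km
F: √((20.40)² + (6.23)²) = √(416.1600 + 38.8129) = 21.33 km
G: √((-6.45)² + (5.13)²) = √(41.6025 + 26.3169) = 8.24 km
H: √((-5.57)² + (12.42)²) = √(31.0249 + 154.2564) = 13.61 km
Sorted: C (6.97 km) < G (8.24 km) < A (12.91 km) < H (13.61 km) < …

C, G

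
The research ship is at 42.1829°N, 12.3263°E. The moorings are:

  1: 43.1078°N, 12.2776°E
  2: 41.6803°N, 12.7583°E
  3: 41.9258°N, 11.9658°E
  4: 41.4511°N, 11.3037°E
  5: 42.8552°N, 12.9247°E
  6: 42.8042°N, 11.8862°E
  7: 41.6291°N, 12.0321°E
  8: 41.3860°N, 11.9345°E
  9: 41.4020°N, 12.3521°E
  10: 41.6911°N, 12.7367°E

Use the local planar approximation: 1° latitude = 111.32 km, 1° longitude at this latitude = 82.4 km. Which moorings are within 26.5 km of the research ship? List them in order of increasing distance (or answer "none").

Distances from 42.1829°N, 12.3263°E:
1: √((0.9249·111.32)² + (-0.0487·82.4)²) = √(10600.734419 + 16.103206) = 103.0380 km
2: √((-0.5026·111.32)² + (0.4320·82.4)²) = √(3130.338941 + 1267.132170) = 66.3134 km
3: √((-0.2571·111.32)² + (-0.3605·82.4)²) = √(819.125693 + 882.398907) = 41.2495 km
4: √((-0.7318·111.32)² + (-1.0226·82.4)²) = √(6636.379386 + 7100.125090) = 117.2028 km
5: √((0.6723·111.32)² + (0.5984·82.4)²) = √(5601.090861 + 2431.294643) = 89.6236 km
6: √((0.6213·111.32)² + (-0.4401·82.4)²) = √(4783.536615 + 1315.095103) = 78.0937 km
7: √((-0.5538·111.32)² + (-0.2942·82.4)²) = √(3800.601174 + 587.678443) = 66.2441 km
8: √((-0.7969·111.32)² + (-0.3918·82.4)²) = √(7869.625198 + 1042.277318) = 94.4029 km
9: √((-0.7809·111.32)² + (0.0258·82.4)²) = √(7556.788042 + 4.519536) = 86.9558 km
10: √((-0.4918·111.32)² + (0.4104·82.4)²) = √(2997.253280 + 1143.586784) = 64.3494 km
Threshold 26.5 km: none within range.

none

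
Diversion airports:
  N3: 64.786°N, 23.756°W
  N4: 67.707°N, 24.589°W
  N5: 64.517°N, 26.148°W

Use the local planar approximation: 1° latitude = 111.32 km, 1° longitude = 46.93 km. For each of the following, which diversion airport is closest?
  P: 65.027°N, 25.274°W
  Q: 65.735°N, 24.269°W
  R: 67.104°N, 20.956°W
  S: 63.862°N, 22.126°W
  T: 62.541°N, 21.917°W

P→N5; Q→N3; R→N4; S→N3; T→N3

P at 65.027°N, 25.274°W:
  N3: 76.124 km
  N4: 300.065 km
  N5: 70.040 km
  → nearest: N5 (70.040 km)
Q at 65.735°N, 24.269°W:
  N3: 108.351 km
  N4: 220.036 km
  N5: 161.741 km
  → nearest: N3 (108.351 km)
R at 67.104°N, 20.956°W:
  N3: 289.571 km
  N4: 183.235 km
  N5: 377.234 km
  → nearest: N4 (183.235 km)
S at 63.862°N, 22.126°W:
  N3: 128.186 km
  N4: 443.358 km
  N5: 202.346 km
  → nearest: N3 (128.186 km)
T at 62.541°N, 21.917°W:
  N3: 264.396 km
  N4: 588.592 km
  N5: 296.332 km
  → nearest: N3 (264.396 km)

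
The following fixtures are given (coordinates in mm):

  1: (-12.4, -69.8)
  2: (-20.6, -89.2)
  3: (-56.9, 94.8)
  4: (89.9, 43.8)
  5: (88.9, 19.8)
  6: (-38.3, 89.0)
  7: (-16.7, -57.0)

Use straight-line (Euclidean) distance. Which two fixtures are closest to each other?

1 and 7

Pairwise distances:
1–2: 21.1 mm
1–3: 170.5 mm
1–4: 152.9 mm
1–5: 135.2 mm
1–6: 160.9 mm
1–7: 13.5 mm
2–3: 187.5 mm
2–4: 172.9 mm
2–5: 154.5 mm
2–6: 179.1 mm
2–7: 32.4 mm
3–4: 155.4 mm
3–5: 164.0 mm
3–6: 19.5 mm
3–7: 157.0 mm
4–5: 24.0 mm
4–6: 135.9 mm
4–7: 146.7 mm
5–6: 144.8 mm
5–7: 130.6 mm
6–7: 147.6 mm
Closest pair: 1–7 at 13.5 mm.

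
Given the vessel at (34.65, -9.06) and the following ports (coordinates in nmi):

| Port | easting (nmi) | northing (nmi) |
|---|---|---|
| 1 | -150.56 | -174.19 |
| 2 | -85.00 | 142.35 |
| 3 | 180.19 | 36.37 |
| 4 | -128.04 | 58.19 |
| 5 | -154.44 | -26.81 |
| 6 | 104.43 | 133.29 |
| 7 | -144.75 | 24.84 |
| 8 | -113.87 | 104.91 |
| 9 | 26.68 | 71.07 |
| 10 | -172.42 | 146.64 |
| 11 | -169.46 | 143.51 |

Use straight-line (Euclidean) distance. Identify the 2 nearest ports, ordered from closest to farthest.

9, 3

Distances from (34.65, -9.06):
1: √((-185.21)² + (-165.13)²) = √(34302.7441 + 27267.9169) = 248.13 nmi
2: √((-119.65)² + (151.41)²) = √(14316.1225 + 22924.9881) = 192.98 nmi
3: √((145.54)² + (45.43)²) = √(21181.8916 + 2063.8849) = 152.47 nmi
4: √((-162.69)² + (67.25)²) = √(26468.0361 + 4522.5625) = 176.04 nmi
5: √((-189.09)² + (-17.75)²) = √(35755.0281 + 315.0625) = 189.92 nmi
6: √((69.78)² + (142.35)²) = √(4869.2484 + 20263.5225) = 158.53 nmi
7: √((-179.40)² + (33.90)²) = √(32184.3600 + 1149.2100) = 182.57 nmi
8: √((-148.52)² + (113.97)²) = √(22058.1904 + 12989.1609) = 187.21 nmi
9: √((-7.97)² + (80.13)²) = √(63.5209 + 6420.8169) = 80.53 nmi
10: √((-207.07)² + (155.70)²) = √(42877.9849 + 24242.4900) = 259.08 nmi
11: √((-204.11)² + (152.57)²) = √(41660.8921 + 23277.6049) = 254.83 nmi
Sorted: 9 (80.53 nmi) < 3 (152.47 nmi) < 6 (158.53 nmi) < 4 (176.04 nmi) < …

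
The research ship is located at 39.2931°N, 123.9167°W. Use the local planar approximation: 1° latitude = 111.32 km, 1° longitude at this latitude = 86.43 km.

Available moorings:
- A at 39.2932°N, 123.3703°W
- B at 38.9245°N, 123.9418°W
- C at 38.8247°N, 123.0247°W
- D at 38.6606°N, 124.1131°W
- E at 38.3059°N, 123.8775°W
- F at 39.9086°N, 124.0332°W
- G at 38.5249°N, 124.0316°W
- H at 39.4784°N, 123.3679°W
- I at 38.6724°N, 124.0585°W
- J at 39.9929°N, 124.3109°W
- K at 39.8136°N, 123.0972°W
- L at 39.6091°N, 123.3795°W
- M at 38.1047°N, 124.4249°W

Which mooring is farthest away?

Distances from 39.2931°N, 123.9167°W:
A: 47.2254 km
B: 41.0899 km
C: 93.0728 km
D: 72.4272 km
E: 109.9473 km
F: 69.2534 km
G: 86.0907 km
H: 51.7239 km
I: 70.1748 km
J: 85.0264 km
K: 91.5100 km
L: 58.2511 km
M: 139.3939 km
Maximum: M at 139.3939 km.

M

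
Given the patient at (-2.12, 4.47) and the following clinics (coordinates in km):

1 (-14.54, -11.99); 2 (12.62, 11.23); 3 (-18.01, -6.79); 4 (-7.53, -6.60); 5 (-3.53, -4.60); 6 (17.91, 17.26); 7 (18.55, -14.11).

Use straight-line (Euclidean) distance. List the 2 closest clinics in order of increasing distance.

Distances from (-2.12, 4.47):
1: 20.62 km
2: 16.22 km
3: 19.48 km
4: 12.32 km
5: 9.18 km
6: 23.77 km
7: 27.79 km
Sorted: 5 (9.18 km) < 4 (12.32 km) < 2 (16.22 km) < 3 (19.48 km) < …

5, 4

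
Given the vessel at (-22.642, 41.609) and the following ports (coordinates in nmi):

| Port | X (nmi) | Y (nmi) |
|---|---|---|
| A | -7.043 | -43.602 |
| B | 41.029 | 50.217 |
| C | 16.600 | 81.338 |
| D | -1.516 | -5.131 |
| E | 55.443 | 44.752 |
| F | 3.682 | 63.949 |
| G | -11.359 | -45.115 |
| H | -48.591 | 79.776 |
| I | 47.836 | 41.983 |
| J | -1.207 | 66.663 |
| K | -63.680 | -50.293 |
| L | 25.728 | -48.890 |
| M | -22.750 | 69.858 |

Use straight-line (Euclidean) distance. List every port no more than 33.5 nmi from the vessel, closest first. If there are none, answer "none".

Distances from (-22.642, 41.609):
A: 86.627 nmi
B: 64.250 nmi
C: 55.842 nmi
D: 51.293 nmi
E: 78.148 nmi
F: 34.526 nmi
G: 87.455 nmi
H: 46.153 nmi
I: 70.479 nmi
J: 32.972 nmi
K: 100.648 nmi
L: 102.614 nmi
M: 28.249 nmi
Threshold 33.5 nmi: M (28.249 nmi), J (32.972 nmi) are within range.

M, J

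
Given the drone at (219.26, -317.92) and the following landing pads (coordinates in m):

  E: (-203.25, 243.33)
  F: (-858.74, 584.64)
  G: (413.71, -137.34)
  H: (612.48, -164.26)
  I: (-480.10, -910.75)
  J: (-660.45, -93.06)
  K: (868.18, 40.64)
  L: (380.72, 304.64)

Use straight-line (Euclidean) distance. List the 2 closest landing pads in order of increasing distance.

Distances from (219.26, -317.92):
E: 702.51 m
F: 1405.95 m
G: 265.37 m
H: 422.18 m
I: 916.82 m
J: 907.99 m
K: 741.39 m
L: 643.16 m
Sorted: G (265.37 m) < H (422.18 m) < L (643.16 m) < E (702.51 m) < …

G, H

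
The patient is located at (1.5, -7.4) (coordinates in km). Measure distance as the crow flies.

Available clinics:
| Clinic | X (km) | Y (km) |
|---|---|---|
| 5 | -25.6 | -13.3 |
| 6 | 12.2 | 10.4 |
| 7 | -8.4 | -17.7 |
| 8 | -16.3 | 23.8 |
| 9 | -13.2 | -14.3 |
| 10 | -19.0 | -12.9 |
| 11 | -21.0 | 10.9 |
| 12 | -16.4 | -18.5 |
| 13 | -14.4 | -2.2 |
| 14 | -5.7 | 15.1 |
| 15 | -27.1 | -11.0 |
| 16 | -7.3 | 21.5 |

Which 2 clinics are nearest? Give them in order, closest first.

Distances from (1.5, -7.4):
5: 27.7 km
6: 20.8 km
7: 14.3 km
8: 35.9 km
9: 16.2 km
10: 21.2 km
11: 29.0 km
12: 21.1 km
13: 16.7 km
14: 23.6 km
15: 28.8 km
16: 30.2 km
Sorted: 7 (14.3 km) < 9 (16.2 km) < 13 (16.7 km) < 6 (20.8 km) < …

7, 9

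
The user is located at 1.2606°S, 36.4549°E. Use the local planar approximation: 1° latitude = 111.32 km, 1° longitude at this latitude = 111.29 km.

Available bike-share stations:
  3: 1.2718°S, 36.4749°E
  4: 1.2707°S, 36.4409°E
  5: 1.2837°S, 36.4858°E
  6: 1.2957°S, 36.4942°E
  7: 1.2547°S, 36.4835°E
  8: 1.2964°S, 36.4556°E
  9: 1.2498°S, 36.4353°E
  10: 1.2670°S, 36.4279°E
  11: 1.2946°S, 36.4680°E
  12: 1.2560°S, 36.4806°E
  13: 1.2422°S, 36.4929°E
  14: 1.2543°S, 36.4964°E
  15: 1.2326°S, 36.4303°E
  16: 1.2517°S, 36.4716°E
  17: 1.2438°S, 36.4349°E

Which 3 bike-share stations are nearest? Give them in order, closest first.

Distances from 1.2606°S, 36.4549°E:
3: 2.5512 km
4: 1.9214 km
5: 4.2940 km
6: 5.8649 km
7: 3.2500 km
8: 3.9860 km
9: 2.4907 km
10: 3.0881 km
11: 4.0560 km
12: 2.9056 km
13: 4.6989 km
14: 4.6715 km
15: 4.1486 km
16: 2.1061 km
17: 2.9072 km
Sorted: 4 (1.9214 km) < 16 (2.1061 km) < 9 (2.4907 km) < 3 (2.5512 km) < 12 (2.9056 km) < …

4, 16, 9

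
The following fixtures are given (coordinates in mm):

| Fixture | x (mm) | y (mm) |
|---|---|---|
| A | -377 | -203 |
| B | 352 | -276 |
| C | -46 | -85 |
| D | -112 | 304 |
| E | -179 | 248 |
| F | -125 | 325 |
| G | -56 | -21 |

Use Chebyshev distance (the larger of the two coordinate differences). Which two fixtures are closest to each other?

D and F

Pairwise distances:
A–B: 729 mm
A–C: 331 mm
A–D: 507 mm
A–E: 451 mm
A–F: 528 mm
A–G: 321 mm
B–C: 398 mm
B–D: 580 mm
B–E: 531 mm
B–F: 601 mm
B–G: 408 mm
C–D: 389 mm
C–E: 333 mm
C–F: 410 mm
C–G: 64 mm
D–E: 67 mm
D–F: 21 mm
D–G: 325 mm
E–F: 77 mm
E–G: 269 mm
F–G: 346 mm
Closest pair: D–F at 21 mm.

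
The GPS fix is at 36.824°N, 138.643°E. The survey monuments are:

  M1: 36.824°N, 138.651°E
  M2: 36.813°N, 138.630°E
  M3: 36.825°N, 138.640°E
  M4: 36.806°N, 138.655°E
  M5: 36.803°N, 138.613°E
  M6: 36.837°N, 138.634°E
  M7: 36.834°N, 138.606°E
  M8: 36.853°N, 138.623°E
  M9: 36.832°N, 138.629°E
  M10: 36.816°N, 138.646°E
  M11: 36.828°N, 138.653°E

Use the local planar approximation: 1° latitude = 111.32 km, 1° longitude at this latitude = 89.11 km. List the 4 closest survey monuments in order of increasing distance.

M3, M1, M10, M11

Distances from 36.824°N, 138.643°E:
M1: √((0.000·111.32)² + (0.008·89.11)²) = √(0.00000 + 0.50820) = 0.713 km
M2: √((-0.011·111.32)² + (-0.013·89.11)²) = √(1.49945 + 1.34196) = 1.686 km
M3: √((0.001·111.32)² + (-0.003·89.11)²) = √(0.01239 + 0.07147) = 0.290 km
M4: √((-0.018·111.32)² + (0.012·89.11)²) = √(4.01505 + 1.14345) = 2.271 km
M5: √((-0.021·111.32)² + (-0.030·89.11)²) = √(5.46493 + 7.14653) = 3.551 km
M6: √((0.013·111.32)² + (-0.009·89.11)²) = √(2.09427 + 0.64319) = 1.655 km
M7: √((0.010·111.32)² + (-0.037·89.11)²) = √(1.23921 + 10.87067) = 3.480 km
M8: √((0.029·111.32)² + (-0.020·89.11)²) = √(10.42179 + 3.17624) = 3.688 km
M9: √((0.008·111.32)² + (-0.014·89.11)²) = √(0.79310 + 1.55636) = 1.533 km
M10: √((-0.008·111.32)² + (0.003·89.11)²) = √(0.79310 + 0.07147) = 0.930 km
M11: √((0.004·111.32)² + (0.010·89.11)²) = √(0.19827 + 0.79406) = 0.996 km
Sorted: M3 (0.290 km) < M1 (0.713 km) < M10 (0.930 km) < M11 (0.996 km) < M9 (1.533 km) < M6 (1.655 km) < …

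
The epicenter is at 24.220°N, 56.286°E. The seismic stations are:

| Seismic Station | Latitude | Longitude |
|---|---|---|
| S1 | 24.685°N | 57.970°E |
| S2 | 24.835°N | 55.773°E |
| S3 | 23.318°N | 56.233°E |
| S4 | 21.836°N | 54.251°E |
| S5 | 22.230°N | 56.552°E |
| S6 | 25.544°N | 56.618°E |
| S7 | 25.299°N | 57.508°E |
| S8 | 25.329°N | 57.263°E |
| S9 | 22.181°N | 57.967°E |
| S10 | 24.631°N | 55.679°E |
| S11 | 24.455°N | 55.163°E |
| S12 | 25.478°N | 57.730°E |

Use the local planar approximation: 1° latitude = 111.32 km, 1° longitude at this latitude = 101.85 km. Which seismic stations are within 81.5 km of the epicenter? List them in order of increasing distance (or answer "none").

Distances from 24.220°N, 56.286°E:
S1: 179.156 km
S2: 86.122 km
S3: 100.556 km
S4: 336.733 km
S5: 223.177 km
S6: 151.217 km
S7: 172.968 km
S8: 158.564 km
S9: 284.312 km
S10: 76.911 km
S11: 117.331 km
S12: 203.080 km
Threshold 81.5 km: S10 (76.911 km) is within range.

S10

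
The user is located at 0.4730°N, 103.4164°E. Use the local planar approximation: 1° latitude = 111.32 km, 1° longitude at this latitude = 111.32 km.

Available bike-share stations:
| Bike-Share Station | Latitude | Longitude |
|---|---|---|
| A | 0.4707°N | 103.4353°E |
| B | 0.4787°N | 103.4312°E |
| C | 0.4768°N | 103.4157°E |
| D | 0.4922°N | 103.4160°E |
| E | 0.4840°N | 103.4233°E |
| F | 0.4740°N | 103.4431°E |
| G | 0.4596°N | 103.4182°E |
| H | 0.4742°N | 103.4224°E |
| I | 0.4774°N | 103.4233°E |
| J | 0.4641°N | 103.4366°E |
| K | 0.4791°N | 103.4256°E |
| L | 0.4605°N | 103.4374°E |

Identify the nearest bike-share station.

C

Distances from 0.4730°N, 103.4164°E:
A: √((-0.0023·111.32)² + (0.0189·111.32)²) = √(0.065554 + 4.426597) = 2.1195 km
B: √((0.0057·111.32)² + (0.0148·111.32)²) = √(0.402621 + 2.714375) = 1.7655 km
C: √((0.0038·111.32)² + (-0.0007·111.32)²) = √(0.178943 + 0.006072) = 0.4301 km
D: √((0.0192·111.32)² + (-0.0004·111.32)²) = √(4.568239 + 0.001983) = 2.1378 km
E: √((0.0110·111.32)² + (0.0069·111.32)²) = √(1.499449 + 0.589990) = 1.4455 km
F: √((0.0010·111.32)² + (0.0267·111.32)²) = √(0.012392 + 8.834234) = 2.9743 km
G: √((-0.0134·111.32)² + (0.0018·111.32)²) = √(2.225133 + 0.040151) = 1.5051 km
H: √((0.0012·111.32)² + (0.0060·111.32)²) = √(0.017845 + 0.446117) = 0.6811 km
I: √((0.0044·111.32)² + (0.0069·111.32)²) = √(0.239912 + 0.589990) = 0.9110 km
J: √((-0.0089·111.32)² + (0.0202·111.32)²) = √(0.981582 + 5.056490) = 2.4572 km
K: √((0.0061·111.32)² + (0.0092·111.32)²) = √(0.461112 + 1.048871) = 1.2288 km
L: √((-0.0125·111.32)² + (0.0210·111.32)²) = √(1.936272 + 5.464935) = 2.7205 km
Minimum: C at 0.4301 km.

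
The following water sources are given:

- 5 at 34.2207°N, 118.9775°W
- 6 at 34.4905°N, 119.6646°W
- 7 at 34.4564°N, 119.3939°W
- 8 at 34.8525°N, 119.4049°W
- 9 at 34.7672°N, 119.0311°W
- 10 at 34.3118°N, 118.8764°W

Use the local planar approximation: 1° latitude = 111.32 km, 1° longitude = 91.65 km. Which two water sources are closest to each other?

5 and 10

Pairwise distances:
5–6: 69.7683 km
5–7: 46.3126 km
5–8: 80.5045 km
5–9: 61.0344 km
5–10: 13.7368 km
6–7: 25.0984 km
6–8: 46.8020 km
6–9: 65.7250 km
6–10: 74.9275 km
7–8: 44.1054 km
7–9: 47.9859 km
7–10: 50.0860 km
8–9: 35.5504 km
8–10: 77.2597 km
9–10: 52.6405 km
Closest pair: 5–10 at 13.7368 km.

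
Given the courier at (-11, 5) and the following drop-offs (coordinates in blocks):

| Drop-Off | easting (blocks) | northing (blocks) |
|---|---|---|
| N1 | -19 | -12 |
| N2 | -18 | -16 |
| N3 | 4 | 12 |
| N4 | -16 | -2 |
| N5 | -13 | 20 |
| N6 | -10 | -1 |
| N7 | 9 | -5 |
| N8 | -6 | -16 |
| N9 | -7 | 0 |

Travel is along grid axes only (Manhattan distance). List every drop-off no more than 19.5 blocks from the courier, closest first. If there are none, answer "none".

Distances from (-11, 5):
N1: |-8| + |-17| = 8 + 17 = 25 blocks
N2: |-7| + |-21| = 7 + 21 = 28 blocks
N3: |15| + |7| = 15 + 7 = 22 blocks
N4: |-5| + |-7| = 5 + 7 = 12 blocks
N5: |-2| + |15| = 2 + 15 = 17 blocks
N6: |1| + |-6| = 1 + 6 = 7 blocks
N7: |20| + |-10| = 20 + 10 = 30 blocks
N8: |5| + |-21| = 5 + 21 = 26 blocks
N9: |4| + |-5| = 4 + 5 = 9 blocks
Threshold 19.5 blocks: N6 (7 blocks), N9 (9 blocks), N4 (12 blocks), N5 (17 blocks) are within range.

N6, N9, N4, N5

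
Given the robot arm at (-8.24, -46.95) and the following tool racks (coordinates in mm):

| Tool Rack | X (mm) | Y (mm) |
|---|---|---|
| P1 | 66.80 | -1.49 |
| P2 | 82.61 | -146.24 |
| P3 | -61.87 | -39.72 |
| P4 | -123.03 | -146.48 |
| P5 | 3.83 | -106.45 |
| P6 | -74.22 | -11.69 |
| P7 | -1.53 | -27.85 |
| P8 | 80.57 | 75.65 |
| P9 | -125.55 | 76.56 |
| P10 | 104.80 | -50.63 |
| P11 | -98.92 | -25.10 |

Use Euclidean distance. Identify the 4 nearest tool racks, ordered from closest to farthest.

Distances from (-8.24, -46.95):
P1: √((75.04)² + (45.46)²) = √(5631.0016 + 2066.6116) = 87.74 mm
P2: √((90.85)² + (-99.29)²) = √(8253.7225 + 9858.5041) = 134.58 mm
P3: √((-53.63)² + (7.23)²) = √(2876.1769 + 52.2729) = 54.12 mm
P4: √((-114.79)² + (-99.53)²) = √(13176.7441 + 9906.2209) = 151.93 mm
P5: √((12.07)² + (-59.50)²) = √(145.6849 + 3540.2500) = 60.71 mm
P6: √((-65.98)² + (35.26)²) = √(4353.3604 + 1243.2676) = 74.81 mm
P7: √((6.71)² + (19.10)²) = √(45.0241 + 364.8100) = 20.24 mm
P8: √((88.81)² + (122.60)²) = √(7887.2161 + 15030.7600) = 151.39 mm
P9: √((-117.31)² + (123.51)²) = √(13761.6361 + 15254.7201) = 170.34 mm
P10: √((113.04)² + (-3.68)²) = √(12778.0416 + 13.5424) = 113.10 mm
P11: √((-90.68)² + (21.85)²) = √(8222.8624 + 477.4225) = 93.28 mm
Sorted: P7 (20.24 mm) < P3 (54.12 mm) < P5 (60.71 mm) < P6 (74.81 mm) < P1 (87.74 mm) < P11 (93.28 mm) < …

P7, P3, P5, P6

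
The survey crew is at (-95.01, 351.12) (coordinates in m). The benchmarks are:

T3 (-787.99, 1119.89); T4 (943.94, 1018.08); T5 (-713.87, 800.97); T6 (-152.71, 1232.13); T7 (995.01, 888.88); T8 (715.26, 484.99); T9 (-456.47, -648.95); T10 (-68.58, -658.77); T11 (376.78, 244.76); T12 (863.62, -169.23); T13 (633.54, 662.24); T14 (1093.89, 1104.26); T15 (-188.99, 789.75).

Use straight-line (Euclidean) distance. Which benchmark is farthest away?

T14

Distances from (-95.01, 351.12):
T3: √((-692.98)² + (768.77)²) = √(480221.2804 + 591007.3129) = 1035.00 m
T4: √((1038.95)² + (666.96)²) = √(1079417.1025 + 444835.6416) = 1234.61 m
T5: √((-618.86)² + (449.85)²) = √(382987.6996 + 202365.0225) = 765.08 m
T6: √((-57.70)² + (881.01)²) = √(3329.2900 + 776178.6201) = 882.90 m
T7: √((1090.02)² + (537.76)²) = √(1188143.6004 + 289185.8176) = 1215.45 m
T8: √((810.27)² + (133.87)²) = √(656537.4729 + 17921.1769) = 821.25 m
T9: √((-361.46)² + (-1000.07)²) = √(130653.3316 + 1000140.0049) = 1063.39 m
T10: √((26.43)² + (-1009.89)²) = √(698.5449 + 1019877.8121) = 1010.24 m
T11: √((471.79)² + (-106.36)²) = √(222585.8041 + 11312.4496) = 483.63 m
T12: √((958.63)² + (-520.35)²) = √(918971.4769 + 270764.1225) = 1090.75 m
T13: √((728.55)² + (311.12)²) = √(530785.1025 + 96795.6544) = 792.20 m
T14: √((1188.90)² + (753.14)²) = √(1413483.2100 + 567219.8596) = 1407.37 m
T15: √((-93.98)² + (438.63)²) = √(8832.2404 + 192396.2769) = 448.59 m
Maximum: T14 at 1407.37 m.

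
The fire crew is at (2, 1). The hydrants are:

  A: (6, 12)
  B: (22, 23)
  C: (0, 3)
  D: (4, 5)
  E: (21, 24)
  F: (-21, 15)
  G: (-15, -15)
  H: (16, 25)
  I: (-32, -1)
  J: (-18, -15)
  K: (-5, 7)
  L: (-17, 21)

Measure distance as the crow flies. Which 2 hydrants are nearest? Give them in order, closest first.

Distances from (2, 1):
A: √((4)² + (11)²) = √(16.000 + 121.000) = 11.7
B: √((20)² + (22)²) = √(400.000 + 484.000) = 29.7
C: √((-2)² + (2)²) = √(4.000 + 4.000) = 2.8
D: √((2)² + (4)²) = √(4.000 + 16.000) = 4.5
E: √((19)² + (23)²) = √(361.000 + 529.000) = 29.8
F: √((-23)² + (14)²) = √(529.000 + 196.000) = 26.9
G: √((-17)² + (-16)²) = √(289.000 + 256.000) = 23.3
H: √((14)² + (24)²) = √(196.000 + 576.000) = 27.8
I: √((-34)² + (-2)²) = √(1156.000 + 4.000) = 34.1
J: √((-20)² + (-16)²) = √(400.000 + 256.000) = 25.6
K: √((-7)² + (6)²) = √(49.000 + 36.000) = 9.2
L: √((-19)² + (20)²) = √(361.000 + 400.000) = 27.6
Sorted: C (2.8) < D (4.5) < K (9.2) < A (11.7) < …

C, D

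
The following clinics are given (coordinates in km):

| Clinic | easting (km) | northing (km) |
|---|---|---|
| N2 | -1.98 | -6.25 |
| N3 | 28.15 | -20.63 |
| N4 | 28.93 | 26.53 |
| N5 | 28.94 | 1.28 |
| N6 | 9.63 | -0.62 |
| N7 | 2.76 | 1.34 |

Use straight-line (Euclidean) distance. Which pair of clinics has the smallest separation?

N6 and N7

Pairwise distances:
N6–N7: 7.14 km
N2–N7: 8.95 km
N2–N6: 12.90 km
N5–N6: 19.40 km
N3–N5: 21.92 km
N4–N5: 25.25 km
N5–N7: 26.18 km
N3–N6: 27.27 km
N2–N5: 31.82 km
N4–N6: 33.31 km
N2–N3: 33.39 km
N3–N7: 33.58 km
N4–N7: 36.32 km
N2–N4: 45.06 km
N3–N4: 47.17 km
Closest pair: N6–N7 at 7.14 km.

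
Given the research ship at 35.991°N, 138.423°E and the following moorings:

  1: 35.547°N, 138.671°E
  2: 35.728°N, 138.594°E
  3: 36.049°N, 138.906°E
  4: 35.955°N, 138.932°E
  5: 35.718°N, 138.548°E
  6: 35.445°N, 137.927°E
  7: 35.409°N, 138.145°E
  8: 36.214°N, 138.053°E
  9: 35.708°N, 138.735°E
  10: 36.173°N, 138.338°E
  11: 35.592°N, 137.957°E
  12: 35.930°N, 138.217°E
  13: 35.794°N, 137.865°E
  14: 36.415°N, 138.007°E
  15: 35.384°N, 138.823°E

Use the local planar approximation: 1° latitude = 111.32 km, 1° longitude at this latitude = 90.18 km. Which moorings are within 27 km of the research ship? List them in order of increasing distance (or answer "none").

12, 10

Distances from 35.991°N, 138.423°E:
1: 54.250 km
2: 33.090 km
3: 44.033 km
4: 46.076 km
5: 32.414 km
6: 75.465 km
7: 69.470 km
8: 41.588 km
9: 42.239 km
10: 21.662 km
11: 61.146 km
12: 19.779 km
13: 54.891 km
14: 60.292 km
15: 76.597 km
Threshold 27 km: 12 (19.779 km), 10 (21.662 km) are within range.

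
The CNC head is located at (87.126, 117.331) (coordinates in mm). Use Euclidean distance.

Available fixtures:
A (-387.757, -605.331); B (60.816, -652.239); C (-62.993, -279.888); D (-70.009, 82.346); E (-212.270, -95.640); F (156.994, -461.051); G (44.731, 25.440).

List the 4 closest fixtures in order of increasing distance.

G, D, E, C

Distances from (87.126, 117.331):
A: 864.728 mm
B: 770.020 mm
C: 424.639 mm
D: 160.982 mm
E: 367.416 mm
F: 582.587 mm
G: 101.199 mm
Sorted: G (101.199 mm) < D (160.982 mm) < E (367.416 mm) < C (424.639 mm) < F (582.587 mm) < B (770.020 mm) < …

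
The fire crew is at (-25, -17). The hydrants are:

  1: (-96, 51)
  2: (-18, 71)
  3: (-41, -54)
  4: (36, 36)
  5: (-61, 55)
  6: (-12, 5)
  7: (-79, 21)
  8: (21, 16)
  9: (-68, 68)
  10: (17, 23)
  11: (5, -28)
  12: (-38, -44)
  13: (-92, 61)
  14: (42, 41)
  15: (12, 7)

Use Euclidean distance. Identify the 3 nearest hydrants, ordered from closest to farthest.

Distances from (-25, -17):
1: √((-71)² + (68)²) = √(5041.000 + 4624.000) = 98.3
2: √((7)² + (88)²) = √(49.000 + 7744.000) = 88.3
3: √((-16)² + (-37)²) = √(256.000 + 1369.000) = 40.3
4: √((61)² + (53)²) = √(3721.000 + 2809.000) = 80.8
5: √((-36)² + (72)²) = √(1296.000 + 5184.000) = 80.5
6: √((13)² + (22)²) = √(169.000 + 484.000) = 25.6
7: √((-54)² + (38)²) = √(2916.000 + 1444.000) = 66.0
8: √((46)² + (33)²) = √(2116.000 + 1089.000) = 56.6
9: √((-43)² + (85)²) = √(1849.000 + 7225.000) = 95.3
10: √((42)² + (40)²) = √(1764.000 + 1600.000) = 58.0
11: √((30)² + (-11)²) = √(900.000 + 121.000) = 32.0
12: √((-13)² + (-27)²) = √(169.000 + 729.000) = 30.0
13: √((-67)² + (78)²) = √(4489.000 + 6084.000) = 102.8
14: √((67)² + (58)²) = √(4489.000 + 3364.000) = 88.6
15: √((37)² + (24)²) = √(1369.000 + 576.000) = 44.1
Sorted: 6 (25.6) < 12 (30.0) < 11 (32.0) < 3 (40.3) < 15 (44.1) < …

6, 12, 11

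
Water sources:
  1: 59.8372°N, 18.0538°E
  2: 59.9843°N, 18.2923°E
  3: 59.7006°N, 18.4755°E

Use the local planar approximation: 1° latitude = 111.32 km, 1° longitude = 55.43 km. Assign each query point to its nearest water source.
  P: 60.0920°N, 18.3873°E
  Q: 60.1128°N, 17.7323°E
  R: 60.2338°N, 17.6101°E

P→2; Q→2; R→2

P at 60.0920°N, 18.3873°E:
  1: √((-0.2548·111.32)² + (-0.3335·55.43)²) = √(804.535557 + 341.728684) = 33.8565 km
  2: √((-0.1077·111.32)² + (-0.0950·55.43)²) = √(143.740053 + 27.729176) = 13.0946 km
  3: √((-0.3914·111.32)² + (0.0882·55.43)²) = √(1898.401367 + 23.901597) = 43.8441 km
  → nearest: 2 (13.0946 km)
Q at 60.1128°N, 17.7323°E:
  1: √((-0.2756·111.32)² + (0.3215·55.43)²) = √(941.249637 + 317.578952) = 35.4800 km
  2: √((-0.1285·111.32)² + (0.5600·55.43)²) = √(204.622153 + 963.531265) = 34.1783 km
  3: √((-0.4122·111.32)² + (0.7432·55.43)²) = √(2105.534540 + 1697.075482) = 61.6653 km
  → nearest: 2 (34.1783 km)
R at 60.2338°N, 17.6101°E:
  1: √((-0.3966·111.32)² + (0.4437·55.43)²) = √(1949.179410 + 604.879150) = 50.5377 km
  2: √((-0.2495·111.32)² + (0.6822·55.43)²) = √(771.413962 + 1429.924763) = 46.9184 km
  3: √((-0.5332·111.32)² + (0.8654·55.43)²) = √(3523.113843 + 2301.036665) = 76.3161 km
  → nearest: 2 (46.9184 km)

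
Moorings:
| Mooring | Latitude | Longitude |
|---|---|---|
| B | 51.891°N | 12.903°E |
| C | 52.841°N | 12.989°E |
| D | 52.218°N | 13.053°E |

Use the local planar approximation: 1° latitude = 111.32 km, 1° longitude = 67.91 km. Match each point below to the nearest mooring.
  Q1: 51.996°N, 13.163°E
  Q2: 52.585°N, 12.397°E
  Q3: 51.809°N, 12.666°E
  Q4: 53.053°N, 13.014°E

Q1 at 51.996°N, 13.163°E:
  B: √((-0.105·111.32)² + (-0.260·67.91)²) = √(136.62337 + 311.75552) = 21.175 km
  C: √((0.845·111.32)² + (-0.174·67.91)²) = √(8848.29948 + 139.62589) = 94.805 km
  D: √((0.222·111.32)² + (-0.110·67.91)²) = √(610.73435 + 55.80239) = 25.817 km
  → nearest: B (21.175 km)
Q2 at 52.585°N, 12.397°E:
  B: √((-0.694·111.32)² + (0.506·67.91)²) = √(5968.50190 + 1180.77866) = 84.553 km
  C: √((0.256·111.32)² + (0.592·67.91)²) = √(812.13144 + 1616.25870) = 49.279 km
  D: √((-0.367·111.32)² + (0.656·67.91)²) = √(1669.08527 + 1984.60984) = 60.446 km
  → nearest: C (49.279 km)
Q3 at 51.809°N, 12.666°E:
  B: √((0.082·111.32)² + (0.237·67.91)²) = √(83.32477 + 259.03840) = 18.503 km
  C: √((1.032·111.32)² + (0.323·67.91)²) = √(13197.92907 + 481.14115) = 116.958 km
  D: √((0.409·111.32)² + (0.387·67.91)²) = √(2072.96997 + 690.69990) = 52.571 km
  → nearest: B (18.503 km)
Q4 at 53.053°N, 13.014°E:
  B: √((-1.162·111.32)² + (-0.111·67.91)²) = √(16732.41592 + 56.82159) = 129.573 km
  C: √((-0.212·111.32)² + (-0.025·67.91)²) = √(556.95245 + 2.88236) = 23.661 km
  D: √((-0.835·111.32)² + (0.039·67.91)²) = √(8640.11148 + 7.01450) = 92.990 km
  → nearest: C (23.661 km)

Q1→B; Q2→C; Q3→B; Q4→C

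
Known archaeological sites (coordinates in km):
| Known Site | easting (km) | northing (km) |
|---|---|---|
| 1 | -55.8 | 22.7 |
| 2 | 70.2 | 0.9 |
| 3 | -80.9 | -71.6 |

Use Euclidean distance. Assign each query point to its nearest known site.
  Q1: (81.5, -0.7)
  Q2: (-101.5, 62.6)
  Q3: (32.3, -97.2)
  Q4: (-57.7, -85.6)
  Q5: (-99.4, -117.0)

Q1 at (81.5, -0.7):
  1: √((-137.3)² + (23.4)²) = √(18851.290 + 547.560) = 139.3 km
  2: √((-11.3)² + (1.6)²) = √(127.690 + 2.560) = 11.4 km
  3: √((-162.4)² + (-70.9)²) = √(26373.760 + 5026.810) = 177.2 km
  → nearest: 2 (11.4 km)
Q2 at (-101.5, 62.6):
  1: √((45.7)² + (-39.9)²) = √(2088.490 + 1592.010) = 60.7 km
  2: √((171.7)² + (-61.7)²) = √(29480.890 + 3806.890) = 182.4 km
  3: √((20.6)² + (-134.2)²) = √(424.360 + 18009.640) = 135.8 km
  → nearest: 1 (60.7 km)
Q3 at (32.3, -97.2):
  1: √((-88.1)² + (119.9)²) = √(7761.610 + 14376.010) = 148.8 km
  2: √((37.9)² + (98.1)²) = √(1436.410 + 9623.610) = 105.2 km
  3: √((-113.2)² + (25.6)²) = √(12814.240 + 655.360) = 116.1 km
  → nearest: 2 (105.2 km)
Q4 at (-57.7, -85.6):
  1: √((1.9)² + (108.3)²) = √(3.610 + 11728.890) = 108.3 km
  2: √((127.9)² + (86.5)²) = √(16358.410 + 7482.250) = 154.4 km
  3: √((-23.2)² + (14.0)²) = √(538.240 + 196.000) = 27.1 km
  → nearest: 3 (27.1 km)
Q5 at (-99.4, -117.0):
  1: √((43.6)² + (139.7)²) = √(1900.960 + 19516.090) = 146.3 km
  2: √((169.6)² + (117.9)²) = √(28764.160 + 13900.410) = 206.6 km
  3: √((18.5)² + (45.4)²) = √(342.250 + 2061.160) = 49.0 km
  → nearest: 3 (49.0 km)

Q1→2; Q2→1; Q3→2; Q4→3; Q5→3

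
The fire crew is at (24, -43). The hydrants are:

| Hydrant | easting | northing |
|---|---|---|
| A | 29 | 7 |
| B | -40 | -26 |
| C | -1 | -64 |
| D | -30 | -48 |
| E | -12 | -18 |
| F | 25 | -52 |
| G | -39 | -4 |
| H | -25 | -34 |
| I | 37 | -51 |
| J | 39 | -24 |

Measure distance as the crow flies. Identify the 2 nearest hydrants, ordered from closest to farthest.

F, I

Distances from (24, -43):
A: √((5)² + (50)²) = √(25.000 + 2500.000) = 50.2
B: √((-64)² + (17)²) = √(4096.000 + 289.000) = 66.2
C: √((-25)² + (-21)²) = √(625.000 + 441.000) = 32.6
D: √((-54)² + (-5)²) = √(2916.000 + 25.000) = 54.2
E: √((-36)² + (25)²) = √(1296.000 + 625.000) = 43.8
F: √((1)² + (-9)²) = √(1.000 + 81.000) = 9.1
G: √((-63)² + (39)²) = √(3969.000 + 1521.000) = 74.1
H: √((-49)² + (9)²) = √(2401.000 + 81.000) = 49.8
I: √((13)² + (-8)²) = √(169.000 + 64.000) = 15.3
J: √((15)² + (19)²) = √(225.000 + 361.000) = 24.2
Sorted: F (9.1) < I (15.3) < J (24.2) < C (32.6) < …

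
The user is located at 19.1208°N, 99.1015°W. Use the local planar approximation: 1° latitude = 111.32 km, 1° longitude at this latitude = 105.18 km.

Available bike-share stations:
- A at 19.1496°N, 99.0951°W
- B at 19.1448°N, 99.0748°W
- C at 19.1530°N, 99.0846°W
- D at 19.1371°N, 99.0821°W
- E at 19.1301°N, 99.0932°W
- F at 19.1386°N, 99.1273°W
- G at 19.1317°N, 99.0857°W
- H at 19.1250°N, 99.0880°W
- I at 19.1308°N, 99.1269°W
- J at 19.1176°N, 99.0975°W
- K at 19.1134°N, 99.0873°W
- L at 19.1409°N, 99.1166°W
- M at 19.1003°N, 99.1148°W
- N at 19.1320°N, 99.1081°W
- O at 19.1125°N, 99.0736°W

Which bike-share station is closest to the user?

Distances from 19.1208°N, 99.1015°W:
A: √((0.0288·111.32)² + (0.0064·105.18)²) = √(10.278539 + 0.453134) = 3.2759 km
B: √((0.0240·111.32)² + (0.0267·105.18)²) = √(7.137874 + 7.886583) = 3.8761 km
C: √((0.0322·111.32)² + (0.0169·105.18)²) = √(12.848669 + 3.159656) = 4.0010 km
D: √((0.0163·111.32)² + (0.0194·105.18)²) = √(3.292468 + 4.163608) = 2.7306 km
E: √((0.0093·111.32)² + (0.0083·105.18)²) = √(1.071796 + 0.762119) = 1.3542 km
F: √((0.0178·111.32)² + (-0.0258·105.18)²) = √(3.926326 + 7.363864) = 3.3601 km
G: √((0.0109·111.32)² + (0.0158·105.18)²) = √(1.472310 + 2.761725) = 2.0577 km
H: √((0.0042·111.32)² + (0.0135·105.18)²) = √(0.218597 + 2.016201) = 1.4949 km
I: √((0.0100·111.32)² + (-0.0254·105.18)²) = √(1.239214 + 7.137297) = 2.8942 km
J: √((-0.0032·111.32)² + (0.0040·105.18)²) = √(0.126896 + 0.177005) = 0.5513 km
K: √((-0.0074·111.32)² + (0.0142·105.18)²) = √(0.678594 + 2.230710) = 1.7057 km
L: √((0.0201·111.32)² + (-0.0151·105.18)²) = √(5.006549 + 2.522436) = 2.7439 km
M: √((-0.0205·111.32)² + (-0.0133·105.18)²) = √(5.207798 + 1.956904) = 2.6767 km
N: √((0.0112·111.32)² + (-0.0066·105.18)²) = √(1.554470 + 0.481897) = 1.4270 km
O: √((-0.0083·111.32)² + (0.0279·105.18)²) = √(0.853695 + 8.611419) = 3.0765 km
Minimum: J at 0.5513 km.

J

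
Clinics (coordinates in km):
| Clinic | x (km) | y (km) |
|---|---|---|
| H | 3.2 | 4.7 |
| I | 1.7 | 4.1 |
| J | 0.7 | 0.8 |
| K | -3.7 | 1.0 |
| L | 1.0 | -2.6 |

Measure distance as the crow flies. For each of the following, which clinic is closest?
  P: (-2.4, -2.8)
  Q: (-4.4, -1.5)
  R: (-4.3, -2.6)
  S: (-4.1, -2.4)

P→L; Q→K; R→K; S→K

P at (-2.4, -2.8):
  H: 9.36 km
  I: 8.03 km
  J: 4.75 km
  K: 4.02 km
  L: 3.41 km
  → nearest: L (3.41 km)
Q at (-4.4, -1.5):
  H: 9.81 km
  I: 8.28 km
  J: 5.59 km
  K: 2.60 km
  L: 5.51 km
  → nearest: K (2.60 km)
R at (-4.3, -2.6):
  H: 10.47 km
  I: 8.99 km
  J: 6.05 km
  K: 3.65 km
  L: 5.30 km
  → nearest: K (3.65 km)
S at (-4.1, -2.4):
  H: 10.18 km
  I: 8.71 km
  J: 5.77 km
  K: 3.42 km
  L: 5.10 km
  → nearest: K (3.42 km)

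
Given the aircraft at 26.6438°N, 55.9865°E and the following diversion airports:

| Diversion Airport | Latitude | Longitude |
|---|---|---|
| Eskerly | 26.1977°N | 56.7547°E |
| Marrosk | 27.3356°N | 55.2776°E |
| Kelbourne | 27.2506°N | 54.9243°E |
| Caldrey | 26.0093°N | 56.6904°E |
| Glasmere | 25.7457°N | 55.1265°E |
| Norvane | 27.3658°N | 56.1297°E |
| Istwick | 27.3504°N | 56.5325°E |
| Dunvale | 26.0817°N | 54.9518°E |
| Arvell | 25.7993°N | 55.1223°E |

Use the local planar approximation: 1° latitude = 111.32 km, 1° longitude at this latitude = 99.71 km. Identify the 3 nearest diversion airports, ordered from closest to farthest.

Norvane, Eskerly, Istwick

Distances from 26.6438°N, 55.9865°E:
Eskerly: √((-0.4461·111.32)² + (0.7682·99.71)²) = √(2466.100901 + 5867.134418) = 91.2866 km
Marrosk: √((0.6918·111.32)² + (-0.7089·99.71)²) = √(5930.721229 + 4996.287089) = 104.5323 km
Kelbourne: √((0.6068·111.32)² + (-1.0622·99.71)²) = √(4562.864159 + 11217.343695) = 125.6193 km
Caldrey: √((-0.6345·111.32)² + (0.7039·99.71)²) = √(4988.955707 + 4926.056207) = 99.5742 km
Glasmere: √((-0.8981·111.32)² + (-0.8600·99.71)²) = √(9995.298953 + 7353.165400) = 131.7136 km
Norvane: √((0.7220·111.32)² + (0.1432·99.71)²) = √(6459.825559 + 203.874763) = 81.6315 km
Istwick: √((0.7066·111.32)² + (0.5460·99.71)²) = √(6187.192973 + 2963.894344) = 95.6613 km
Dunvale: √((-0.5621·111.32)² + (-1.0347·99.71)²) = √(3915.376825 + 10644.035901) = 120.6624 km
Arvell: √((-0.8445·111.32)² + (-0.8642·99.71)²) = √(8837.831215 + 7425.162394) = 127.5264 km
Sorted: Norvane (81.6315 km) < Eskerly (91.2866 km) < Istwick (95.6613 km) < Caldrey (99.5742 km) < Marrosk (104.5323 km) < …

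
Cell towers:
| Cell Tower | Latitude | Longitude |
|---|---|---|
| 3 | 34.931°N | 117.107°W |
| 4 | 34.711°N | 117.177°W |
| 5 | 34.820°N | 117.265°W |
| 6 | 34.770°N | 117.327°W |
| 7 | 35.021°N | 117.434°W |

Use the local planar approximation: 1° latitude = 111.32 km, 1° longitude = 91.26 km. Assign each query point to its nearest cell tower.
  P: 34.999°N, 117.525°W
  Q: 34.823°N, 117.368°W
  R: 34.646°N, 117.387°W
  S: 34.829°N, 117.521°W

P→7; Q→6; R→6; S→6

P at 34.999°N, 117.525°W:
  3: 38.890 km
  4: 45.127 km
  5: 30.985 km
  6: 31.247 km
  7: 8.658 km
  → nearest: 7 (8.658 km)
Q at 34.823°N, 117.368°W:
  3: 26.681 km
  4: 21.431 km
  5: 9.406 km
  6: 6.986 km
  7: 22.850 km
  → nearest: 6 (6.986 km)
R at 34.646°N, 117.387°W:
  3: 40.737 km
  4: 20.485 km
  5: 22.342 km
  6: 14.850 km
  7: 41.965 km
  → nearest: 6 (14.850 km)
S at 34.829°N, 117.521°W:
  3: 39.451 km
  4: 34.031 km
  5: 23.384 km
  6: 18.883 km
  7: 22.800 km
  → nearest: 6 (18.883 km)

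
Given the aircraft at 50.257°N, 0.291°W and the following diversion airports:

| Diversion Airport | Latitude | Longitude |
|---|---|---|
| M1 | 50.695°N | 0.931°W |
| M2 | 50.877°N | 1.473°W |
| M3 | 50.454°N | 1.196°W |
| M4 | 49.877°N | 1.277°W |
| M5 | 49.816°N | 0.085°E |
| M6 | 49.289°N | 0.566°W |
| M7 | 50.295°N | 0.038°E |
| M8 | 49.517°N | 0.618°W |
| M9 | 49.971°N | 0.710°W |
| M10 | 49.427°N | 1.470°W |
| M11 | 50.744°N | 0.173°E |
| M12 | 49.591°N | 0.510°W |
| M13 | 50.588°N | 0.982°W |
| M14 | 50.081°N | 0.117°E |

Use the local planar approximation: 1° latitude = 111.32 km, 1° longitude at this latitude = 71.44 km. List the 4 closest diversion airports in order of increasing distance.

Distances from 50.257°N, 0.291°W:
M1: 66.842 km
M2: 109.060 km
M3: 68.271 km
M4: 82.166 km
M5: 55.960 km
M6: 109.534 km
M7: 23.881 km
M8: 85.625 km
M9: 43.699 km
M10: 125.025 km
M11: 63.544 km
M12: 75.772 km
M13: 61.600 km
M14: 35.120 km
Sorted: M7 (23.881 km) < M14 (35.120 km) < M9 (43.699 km) < M5 (55.960 km) < M13 (61.600 km) < M11 (63.544 km) < …

M7, M14, M9, M5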